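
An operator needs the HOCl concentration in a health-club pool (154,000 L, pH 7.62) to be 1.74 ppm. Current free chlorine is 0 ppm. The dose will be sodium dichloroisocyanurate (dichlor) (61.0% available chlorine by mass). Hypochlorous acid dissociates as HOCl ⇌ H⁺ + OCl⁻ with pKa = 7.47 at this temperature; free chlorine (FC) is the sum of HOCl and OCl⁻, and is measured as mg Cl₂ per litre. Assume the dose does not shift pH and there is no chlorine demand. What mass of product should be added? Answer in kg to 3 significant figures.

[OCl⁻]/[HOCl] = 10^(pH − pKa) = 10^(7.62 − 7.47) = 1.413; fraction as HOCl = 1/(1 + 1.413) = 0.4145.
Free chlorine required for 1.74 ppm HOCl: 1.74 / 0.4145 = 4.198 ppm.
FC to add: 4.198 − 0 = 4.198 mg/L as Cl₂.
Cl₂ equivalent: 4.198 mg/L × 154,000 L = 646.5 g.
Product at 61.0% available Cl: 646.5 / 0.61 = 1060 g.

1.06 kg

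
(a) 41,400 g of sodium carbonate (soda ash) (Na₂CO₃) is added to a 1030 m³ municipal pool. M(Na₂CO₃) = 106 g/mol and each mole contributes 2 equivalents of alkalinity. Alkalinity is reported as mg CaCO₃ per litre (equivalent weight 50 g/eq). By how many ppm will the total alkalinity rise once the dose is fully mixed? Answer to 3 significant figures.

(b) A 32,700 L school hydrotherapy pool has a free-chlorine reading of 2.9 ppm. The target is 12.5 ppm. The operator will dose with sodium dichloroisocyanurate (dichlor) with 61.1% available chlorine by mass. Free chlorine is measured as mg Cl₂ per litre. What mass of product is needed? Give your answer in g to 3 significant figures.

(a) Volume: 1030 m³ = 1,030,000 L.
(a) Moles of Na₂CO₃: 41,400 g ÷ 106 g/mol = 390.6 mol → 781.1 eq of alkalinity.
(a) As CaCO₃: 781.1 eq × 50 g/eq = 39,060 g.
(a) Rise: 39,060 g / 1,030,000 L × 1000 = 37.92 mg/L.

(b) Chlorine deficit: 12.5 − 2.9 = 9.6 ppm = 9.6 mg/L as Cl₂.
(b) Cl₂ equivalent needed: 9.6 mg/L × 32,700 L = 313,900 mg = 313.9 g.
(b) Product at 61.1% available chlorine: 313.9 / 0.611 = 513.8 g.

(a) 37.9 ppm; (b) 514 g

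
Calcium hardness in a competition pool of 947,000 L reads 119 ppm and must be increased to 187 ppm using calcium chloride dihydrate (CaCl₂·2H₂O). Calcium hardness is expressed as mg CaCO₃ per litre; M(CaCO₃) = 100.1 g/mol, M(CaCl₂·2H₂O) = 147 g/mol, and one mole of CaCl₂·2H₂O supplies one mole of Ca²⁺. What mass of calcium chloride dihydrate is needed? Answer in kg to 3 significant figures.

94.6 kg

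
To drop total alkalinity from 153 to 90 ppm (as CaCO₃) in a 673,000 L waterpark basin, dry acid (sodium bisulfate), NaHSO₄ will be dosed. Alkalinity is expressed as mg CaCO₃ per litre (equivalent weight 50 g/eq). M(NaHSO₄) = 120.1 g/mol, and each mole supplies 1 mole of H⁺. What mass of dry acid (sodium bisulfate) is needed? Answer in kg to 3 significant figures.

Alkalinity to neutralize: (153 − 90) = 63 mg/L as CaCO₃ × 673,000 L = 42,400 g as CaCO₃.
Equivalents of H⁺ required: 42,400 ÷ 50 g/eq = 848 eq = 848 mol NaHSO₄.
Mass of NaHSO₄: 848 × 120.1 = 101,800 g.

102 kg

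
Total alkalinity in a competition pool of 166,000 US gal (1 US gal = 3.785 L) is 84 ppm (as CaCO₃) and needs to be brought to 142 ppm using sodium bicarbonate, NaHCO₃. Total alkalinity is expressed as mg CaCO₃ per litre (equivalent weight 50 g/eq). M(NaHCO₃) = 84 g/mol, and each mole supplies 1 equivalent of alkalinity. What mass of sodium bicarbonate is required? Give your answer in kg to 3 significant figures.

Volume: 166,000 US gal × 3.785 L/gal = 628,310 L.
Alkalinity to add: (142 − 84) = 58 mg/L as CaCO₃ × 628,310 L = 36,440 g as CaCO₃.
Equivalents: 36,440 g ÷ 50 g/eq = 728.8 eq.
NaHCO₃ supplies 1 eq per mole → 728.8 mol.
Mass: 728.8 mol × 84 g/mol = 61,220 g.

61.2 kg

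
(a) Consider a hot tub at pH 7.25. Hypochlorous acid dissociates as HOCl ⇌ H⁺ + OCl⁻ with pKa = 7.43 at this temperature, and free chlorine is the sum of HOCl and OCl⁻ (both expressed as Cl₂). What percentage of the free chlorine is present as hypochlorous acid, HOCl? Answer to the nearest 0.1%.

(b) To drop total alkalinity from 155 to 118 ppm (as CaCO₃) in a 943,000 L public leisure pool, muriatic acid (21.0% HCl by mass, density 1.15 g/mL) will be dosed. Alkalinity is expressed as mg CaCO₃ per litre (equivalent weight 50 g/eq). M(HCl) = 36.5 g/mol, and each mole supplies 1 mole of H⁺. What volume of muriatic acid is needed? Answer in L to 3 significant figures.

(a) 60.2%; (b) 105 L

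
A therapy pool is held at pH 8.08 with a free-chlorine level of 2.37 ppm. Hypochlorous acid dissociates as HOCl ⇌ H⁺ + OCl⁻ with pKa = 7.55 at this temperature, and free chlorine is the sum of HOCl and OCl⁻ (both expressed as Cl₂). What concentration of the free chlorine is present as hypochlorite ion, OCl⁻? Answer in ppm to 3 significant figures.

[OCl⁻]/[HOCl] = 10^(pH − pKa) = 10^(8.08 − 7.55) = 10^0.53 = 3.388.
Fraction as HOCl = 1 / (1 + 3.388) = 0.2279.
OCl⁻ = (1 − 0.2279) × 2.37 ppm = 1.83 ppm.

1.83 ppm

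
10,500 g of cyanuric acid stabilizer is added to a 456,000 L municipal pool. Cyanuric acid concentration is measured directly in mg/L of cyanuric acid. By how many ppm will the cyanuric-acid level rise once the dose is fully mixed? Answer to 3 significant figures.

23.0 ppm

Rise: 10,500 g / 456,000 L × 1000 = 23.03 mg/L.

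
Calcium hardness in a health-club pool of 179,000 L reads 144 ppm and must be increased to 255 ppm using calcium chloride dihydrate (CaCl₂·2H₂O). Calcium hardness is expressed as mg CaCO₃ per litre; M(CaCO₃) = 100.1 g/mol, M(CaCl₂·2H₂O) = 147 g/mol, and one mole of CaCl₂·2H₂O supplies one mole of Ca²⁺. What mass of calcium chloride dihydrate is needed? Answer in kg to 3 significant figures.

29.2 kg

Hardness to add: (255 − 144) = 111 mg/L as CaCO₃ × 179,000 L = 19,870 g as CaCO₃.
Moles of Ca²⁺ (1 mol Ca²⁺ ≡ 1 mol CaCO₃): 19,870 / 100.1 g/mol = 198.5 mol.
Mass of CaCl₂·2H₂O: 198.5 × 147 = 29,180 g.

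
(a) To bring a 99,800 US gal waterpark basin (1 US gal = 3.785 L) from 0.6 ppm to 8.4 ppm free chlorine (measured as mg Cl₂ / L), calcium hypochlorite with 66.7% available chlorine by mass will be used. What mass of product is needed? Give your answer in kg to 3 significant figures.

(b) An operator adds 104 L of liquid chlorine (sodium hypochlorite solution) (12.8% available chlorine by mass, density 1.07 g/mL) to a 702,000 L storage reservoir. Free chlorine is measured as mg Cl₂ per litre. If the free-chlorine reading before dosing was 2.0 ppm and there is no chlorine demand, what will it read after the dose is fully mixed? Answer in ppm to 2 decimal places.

(a) Volume: 99,800 US gal × 3.785 L/gal = 377,743 L.
(a) Chlorine deficit: 8.4 − 0.6 = 7.8 ppm = 7.8 mg/L as Cl₂.
(a) Cl₂ equivalent needed: 7.8 mg/L × 377,743 L = 2,946,000 mg = 2946 g.
(a) Product at 66.7% available chlorine: 2946 / 0.667 = 4417 g.

(b) Mass of solution: 104 L × 1000 mL/L × 1.07 g/mL = 111,300 g.
(b) Available chlorine delivered: 111,300 g × 0.128 = 14,240 g as Cl₂.
(b) Concentration rise: 14,240 g / 702,000 L = 20.29 mg/L = 20.29 ppm.
(b) Final FC: 2.0 + 20.29 = 22.29 ppm.

(a) 4.42 kg; (b) 22.29 ppm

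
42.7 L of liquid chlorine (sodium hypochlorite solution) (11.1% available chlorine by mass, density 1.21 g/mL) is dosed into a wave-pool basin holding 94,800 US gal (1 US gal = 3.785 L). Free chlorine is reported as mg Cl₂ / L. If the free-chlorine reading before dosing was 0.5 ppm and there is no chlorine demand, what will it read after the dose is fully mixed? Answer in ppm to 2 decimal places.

Volume: 94,800 US gal × 3.785 L/gal = 358,818 L.
Mass of solution: 42.7 L × 1000 mL/L × 1.21 g/mL = 51,670 g.
Available chlorine delivered: 51,670 g × 0.111 = 5735 g as Cl₂.
Concentration rise: 5735 g / 358,818 L = 15.98 mg/L = 15.98 ppm.
Final FC: 0.5 + 15.98 = 16.48 ppm.

16.48 ppm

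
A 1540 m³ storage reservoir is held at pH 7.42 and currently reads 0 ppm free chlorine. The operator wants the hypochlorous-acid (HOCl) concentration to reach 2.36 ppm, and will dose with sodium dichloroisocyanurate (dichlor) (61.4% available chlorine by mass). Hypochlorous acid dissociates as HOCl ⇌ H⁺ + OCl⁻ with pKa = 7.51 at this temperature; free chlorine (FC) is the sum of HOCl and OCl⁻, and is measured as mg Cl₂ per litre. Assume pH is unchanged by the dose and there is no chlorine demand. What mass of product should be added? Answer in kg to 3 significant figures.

10.7 kg

Volume: 1540 m³ = 1,540,000 L.
[OCl⁻]/[HOCl] = 10^(pH − pKa) = 10^(7.42 − 7.51) = 0.8128; fraction as HOCl = 1/(1 + 0.8128) = 0.5516.
Free chlorine required for 2.36 ppm HOCl: 2.36 / 0.5516 = 4.278 ppm.
FC to add: 4.278 − 0 = 4.278 mg/L as Cl₂.
Cl₂ equivalent: 4.278 mg/L × 1,540,000 L = 6589 g.
Product at 61.4% available Cl: 6589 / 0.614 = 10,730 g.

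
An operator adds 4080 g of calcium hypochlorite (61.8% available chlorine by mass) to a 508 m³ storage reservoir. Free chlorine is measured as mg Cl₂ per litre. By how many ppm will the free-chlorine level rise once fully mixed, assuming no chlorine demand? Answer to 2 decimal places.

4.96 ppm

Volume: 508 m³ = 508,000 L.
Available chlorine delivered: 4080 g × 0.618 = 2521 g as Cl₂.
Concentration rise: 2521 g / 508,000 L = 4.963 mg/L = 4.96 ppm.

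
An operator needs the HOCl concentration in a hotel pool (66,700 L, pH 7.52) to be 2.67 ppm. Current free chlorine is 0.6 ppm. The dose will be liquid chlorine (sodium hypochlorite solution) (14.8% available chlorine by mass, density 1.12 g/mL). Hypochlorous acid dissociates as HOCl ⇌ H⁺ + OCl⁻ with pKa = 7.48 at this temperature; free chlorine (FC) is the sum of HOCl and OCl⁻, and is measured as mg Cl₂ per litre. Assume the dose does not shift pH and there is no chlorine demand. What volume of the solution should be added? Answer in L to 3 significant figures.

2.01 L

[OCl⁻]/[HOCl] = 10^(pH − pKa) = 10^(7.52 − 7.48) = 1.096; fraction as HOCl = 1/(1 + 1.096) = 0.477.
Free chlorine required for 2.67 ppm HOCl: 2.67 / 0.477 = 5.598 ppm.
FC to add: 5.598 − 0.6 = 4.998 mg/L as Cl₂.
Cl₂ equivalent: 4.998 mg/L × 66,700 L = 333.3 g.
Product at 14.8% available Cl: 333.3 / 0.148 = 2252 g.
Volume: 2252 g ÷ 1.12 g/mL = 2011 mL.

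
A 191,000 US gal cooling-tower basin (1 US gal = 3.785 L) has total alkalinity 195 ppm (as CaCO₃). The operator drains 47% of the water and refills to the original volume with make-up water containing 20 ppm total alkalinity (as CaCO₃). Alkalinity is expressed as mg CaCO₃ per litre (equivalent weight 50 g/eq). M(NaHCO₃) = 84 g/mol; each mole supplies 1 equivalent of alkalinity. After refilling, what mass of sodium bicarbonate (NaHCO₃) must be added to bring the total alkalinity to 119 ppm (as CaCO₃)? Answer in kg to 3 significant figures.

Volume: 191,000 US gal × 3.785 L/gal = 722,935 L.
After draining 47% and refilling: 195 × 0.53 + 20 × 0.47 = 112.75 ppm.
Deficit to target: 119 − 112.75 = 6.25 mg/L.
As CaCO₃: 6.25 mg/L × 722,935 L = 4518 g; ÷ 50 g/eq ÷ 1 = 90.37 mol NaHCO₃.
Mass: 90.37 × 84 = 7591 g.

7.59 kg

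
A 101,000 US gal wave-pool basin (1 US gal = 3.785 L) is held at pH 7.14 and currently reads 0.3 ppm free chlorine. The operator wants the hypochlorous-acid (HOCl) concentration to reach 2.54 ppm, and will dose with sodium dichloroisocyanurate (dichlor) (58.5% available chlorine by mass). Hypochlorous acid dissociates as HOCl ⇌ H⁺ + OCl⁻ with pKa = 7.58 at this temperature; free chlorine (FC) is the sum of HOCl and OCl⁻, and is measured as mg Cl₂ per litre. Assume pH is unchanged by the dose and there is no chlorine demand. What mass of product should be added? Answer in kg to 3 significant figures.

2.07 kg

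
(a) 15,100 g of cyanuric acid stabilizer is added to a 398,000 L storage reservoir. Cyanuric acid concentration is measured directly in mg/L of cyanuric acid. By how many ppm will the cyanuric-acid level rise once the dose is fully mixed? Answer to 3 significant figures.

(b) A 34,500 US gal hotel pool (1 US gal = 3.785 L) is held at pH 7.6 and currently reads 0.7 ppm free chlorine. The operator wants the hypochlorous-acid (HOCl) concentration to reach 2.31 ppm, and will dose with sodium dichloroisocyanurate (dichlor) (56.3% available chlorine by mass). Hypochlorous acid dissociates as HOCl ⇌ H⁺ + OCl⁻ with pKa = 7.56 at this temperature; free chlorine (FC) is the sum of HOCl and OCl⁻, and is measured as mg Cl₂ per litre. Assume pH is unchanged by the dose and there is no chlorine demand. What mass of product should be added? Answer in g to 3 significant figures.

(a) 37.9 ppm; (b) 961 g

(a) Rise: 15,100 g / 398,000 L × 1000 = 37.94 mg/L.

(b) Volume: 34,500 US gal × 3.785 L/gal = 130,582 L.
(b) [OCl⁻]/[HOCl] = 10^(pH − pKa) = 10^(7.6 − 7.56) = 1.096; fraction as HOCl = 1/(1 + 1.096) = 0.477.
(b) Free chlorine required for 2.31 ppm HOCl: 2.31 / 0.477 = 4.843 ppm.
(b) FC to add: 4.843 − 0.7 = 4.143 mg/L as Cl₂.
(b) Cl₂ equivalent: 4.143 mg/L × 130,582 L = 541 g.
(b) Product at 56.3% available Cl: 541 / 0.563 = 960.9 g.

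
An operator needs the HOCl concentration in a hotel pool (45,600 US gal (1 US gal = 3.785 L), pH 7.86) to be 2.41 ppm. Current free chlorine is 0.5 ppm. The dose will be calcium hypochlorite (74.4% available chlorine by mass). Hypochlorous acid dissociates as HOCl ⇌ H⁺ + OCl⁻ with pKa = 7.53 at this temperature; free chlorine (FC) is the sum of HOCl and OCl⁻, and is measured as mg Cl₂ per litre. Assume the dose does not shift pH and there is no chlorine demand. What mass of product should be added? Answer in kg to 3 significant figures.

Volume: 45,600 US gal × 3.785 L/gal = 172,596 L.
[OCl⁻]/[HOCl] = 10^(pH − pKa) = 10^(7.86 − 7.53) = 2.138; fraction as HOCl = 1/(1 + 2.138) = 0.3187.
Free chlorine required for 2.41 ppm HOCl: 2.41 / 0.3187 = 7.562 ppm.
FC to add: 7.562 − 0.5 = 7.062 mg/L as Cl₂.
Cl₂ equivalent: 7.062 mg/L × 172,596 L = 1219 g.
Product at 74.4% available Cl: 1219 / 0.744 = 1638 g.

1.64 kg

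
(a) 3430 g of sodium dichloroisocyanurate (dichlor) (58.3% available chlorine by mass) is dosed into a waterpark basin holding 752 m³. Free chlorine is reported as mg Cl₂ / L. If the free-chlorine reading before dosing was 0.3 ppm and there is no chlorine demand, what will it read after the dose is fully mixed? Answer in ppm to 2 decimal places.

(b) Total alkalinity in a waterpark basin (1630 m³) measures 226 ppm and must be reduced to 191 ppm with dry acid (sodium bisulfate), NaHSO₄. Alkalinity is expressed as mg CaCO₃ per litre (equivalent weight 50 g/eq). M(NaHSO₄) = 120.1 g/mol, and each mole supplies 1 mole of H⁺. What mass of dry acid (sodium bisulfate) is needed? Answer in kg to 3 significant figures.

(a) Volume: 752 m³ = 752,000 L.
(a) Available chlorine delivered: 3430 g × 0.583 = 2000 g as Cl₂.
(a) Concentration rise: 2000 g / 752,000 L = 2.659 mg/L = 2.66 ppm.
(a) Final FC: 0.3 + 2.66 = 2.96 ppm.

(b) Volume: 1630 m³ = 1,630,000 L.
(b) Alkalinity to neutralize: (226 − 191) = 35 mg/L as CaCO₃ × 1,630,000 L = 57,050 g as CaCO₃.
(b) Equivalents of H⁺ required: 57,050 ÷ 50 g/eq = 1141 eq = 1141 mol NaHSO₄.
(b) Mass of NaHSO₄: 1141 × 120.1 = 137,000 g.

(a) 2.96 ppm; (b) 137 kg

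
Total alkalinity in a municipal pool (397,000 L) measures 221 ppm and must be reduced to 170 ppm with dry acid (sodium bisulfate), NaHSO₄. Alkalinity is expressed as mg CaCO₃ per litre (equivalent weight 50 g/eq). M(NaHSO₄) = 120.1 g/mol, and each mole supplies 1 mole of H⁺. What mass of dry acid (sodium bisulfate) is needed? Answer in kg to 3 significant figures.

48.6 kg

Alkalinity to neutralize: (221 − 170) = 51 mg/L as CaCO₃ × 397,000 L = 20,250 g as CaCO₃.
Equivalents of H⁺ required: 20,250 ÷ 50 g/eq = 404.9 eq = 404.9 mol NaHSO₄.
Mass of NaHSO₄: 404.9 × 120.1 = 48,630 g.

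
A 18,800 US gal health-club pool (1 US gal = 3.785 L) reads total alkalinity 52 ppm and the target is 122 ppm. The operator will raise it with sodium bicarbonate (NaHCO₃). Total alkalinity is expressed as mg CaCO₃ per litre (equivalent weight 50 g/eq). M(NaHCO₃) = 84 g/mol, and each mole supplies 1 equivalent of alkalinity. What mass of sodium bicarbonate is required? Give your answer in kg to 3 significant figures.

8.37 kg

Volume: 18,800 US gal × 3.785 L/gal = 71,158 L.
Alkalinity to add: (122 − 52) = 70 mg/L as CaCO₃ × 71,158 L = 4981 g as CaCO₃.
Equivalents: 4981 g ÷ 50 g/eq = 99.62 eq.
NaHCO₃ supplies 1 eq per mole → 99.62 mol.
Mass: 99.62 mol × 84 g/mol = 8368 g.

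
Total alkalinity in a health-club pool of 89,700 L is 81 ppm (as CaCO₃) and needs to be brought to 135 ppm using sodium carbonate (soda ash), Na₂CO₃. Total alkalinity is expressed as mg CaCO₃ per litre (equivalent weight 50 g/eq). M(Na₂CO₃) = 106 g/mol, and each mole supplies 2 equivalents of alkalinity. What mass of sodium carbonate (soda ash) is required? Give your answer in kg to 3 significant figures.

5.13 kg

Alkalinity to add: (135 − 81) = 54 mg/L as CaCO₃ × 89,700 L = 4844 g as CaCO₃.
Equivalents: 4844 g ÷ 50 g/eq = 96.88 eq.
Each mole of Na₂CO₃ supplies 2 eq, so 96.88 / 2 = 48.44 mol.
Mass: 48.44 mol × 106 g/mol = 5134 g.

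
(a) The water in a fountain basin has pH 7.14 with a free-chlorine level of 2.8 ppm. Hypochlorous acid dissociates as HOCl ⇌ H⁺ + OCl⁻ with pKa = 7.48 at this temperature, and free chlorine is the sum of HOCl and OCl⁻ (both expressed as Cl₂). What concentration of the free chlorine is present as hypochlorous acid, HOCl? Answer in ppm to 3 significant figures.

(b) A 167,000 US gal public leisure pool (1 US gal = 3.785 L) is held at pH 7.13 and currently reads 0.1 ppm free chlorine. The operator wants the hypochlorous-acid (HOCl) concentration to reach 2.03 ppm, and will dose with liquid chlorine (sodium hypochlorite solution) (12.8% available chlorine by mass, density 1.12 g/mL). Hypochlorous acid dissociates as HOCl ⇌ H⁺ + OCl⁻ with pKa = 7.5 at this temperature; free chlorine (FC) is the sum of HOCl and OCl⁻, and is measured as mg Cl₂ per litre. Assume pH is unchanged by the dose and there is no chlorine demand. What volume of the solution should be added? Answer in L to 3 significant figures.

(a) [OCl⁻]/[HOCl] = 10^(pH − pKa) = 10^(7.14 − 7.48) = 10^-0.34 = 0.4571.
(a) Fraction as HOCl = 1 / (1 + 0.4571) = 0.6863.
(a) HOCl = 0.6863 × 2.8 ppm = 1.922 ppm.

(b) Volume: 167,000 US gal × 3.785 L/gal = 632,095 L.
(b) [OCl⁻]/[HOCl] = 10^(pH − pKa) = 10^(7.13 − 7.5) = 0.4266; fraction as HOCl = 1/(1 + 0.4266) = 0.701.
(b) Free chlorine required for 2.03 ppm HOCl: 2.03 / 0.701 = 2.896 ppm.
(b) FC to add: 2.896 − 0.1 = 2.796 mg/L as Cl₂.
(b) Cl₂ equivalent: 2.796 mg/L × 632,095 L = 1767 g.
(b) Product at 12.8% available Cl: 1767 / 0.128 = 13,810 g.
(b) Volume: 13,810 g ÷ 1.12 g/mL = 12,330 mL.

(a) 1.92 ppm; (b) 12.3 L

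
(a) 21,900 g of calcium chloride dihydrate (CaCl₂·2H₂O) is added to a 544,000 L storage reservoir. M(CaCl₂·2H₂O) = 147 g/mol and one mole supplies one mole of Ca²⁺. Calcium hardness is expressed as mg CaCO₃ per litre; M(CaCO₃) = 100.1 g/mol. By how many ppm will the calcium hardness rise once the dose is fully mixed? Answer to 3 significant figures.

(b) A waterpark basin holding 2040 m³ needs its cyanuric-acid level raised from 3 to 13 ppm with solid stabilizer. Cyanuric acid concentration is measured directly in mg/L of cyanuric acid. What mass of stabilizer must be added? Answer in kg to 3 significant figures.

(a) Moles of Ca²⁺: 21,900 g ÷ 147 g/mol = 149 mol.
(a) As CaCO₃: 149 mol × 100.1 g/mol = 14,910 g.
(a) Rise: 14,910 g / 544,000 L × 1000 = 27.41 mg/L.

(b) Volume: 2040 m³ = 2,040,000 L.
(b) CYA to add: (13 − 3) = 10 mg/L × 2,040,000 L = 20,400 g cyanuric acid.

(a) 27.4 ppm; (b) 20.4 kg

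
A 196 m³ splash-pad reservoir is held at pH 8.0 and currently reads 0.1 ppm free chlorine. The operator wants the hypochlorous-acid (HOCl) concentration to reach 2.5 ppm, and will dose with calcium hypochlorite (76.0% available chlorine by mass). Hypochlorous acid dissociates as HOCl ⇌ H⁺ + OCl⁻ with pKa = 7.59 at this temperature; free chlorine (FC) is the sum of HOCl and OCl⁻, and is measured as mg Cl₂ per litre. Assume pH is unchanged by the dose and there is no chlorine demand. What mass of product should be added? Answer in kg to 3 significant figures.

Volume: 196 m³ = 196,000 L.
[OCl⁻]/[HOCl] = 10^(pH − pKa) = 10^(8.0 − 7.59) = 2.57; fraction as HOCl = 1/(1 + 2.57) = 0.2801.
Free chlorine required for 2.5 ppm HOCl: 2.5 / 0.2801 = 8.926 ppm.
FC to add: 8.926 − 0.1 = 8.826 mg/L as Cl₂.
Cl₂ equivalent: 8.826 mg/L × 196,000 L = 1730 g.
Product at 76.0% available Cl: 1730 / 0.76 = 2276 g.

2.28 kg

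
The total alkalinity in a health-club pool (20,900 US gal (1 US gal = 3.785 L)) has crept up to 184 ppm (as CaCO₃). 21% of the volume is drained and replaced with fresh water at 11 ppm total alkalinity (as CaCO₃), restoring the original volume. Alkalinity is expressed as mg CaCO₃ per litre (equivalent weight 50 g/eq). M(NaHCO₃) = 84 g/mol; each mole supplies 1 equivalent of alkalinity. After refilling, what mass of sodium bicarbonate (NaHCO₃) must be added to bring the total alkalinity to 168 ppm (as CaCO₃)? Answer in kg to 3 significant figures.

2.70 kg

Volume: 20,900 US gal × 3.785 L/gal = 79,106 L.
After draining 21% and refilling: 184 × 0.79 + 11 × 0.21 = 147.67 ppm.
Deficit to target: 168 − 147.67 = 20.33 mg/L.
As CaCO₃: 20.33 mg/L × 79,106 L = 1608 g; ÷ 50 g/eq ÷ 1 = 32.16 mol NaHCO₃.
Mass: 32.16 × 84 = 2702 g.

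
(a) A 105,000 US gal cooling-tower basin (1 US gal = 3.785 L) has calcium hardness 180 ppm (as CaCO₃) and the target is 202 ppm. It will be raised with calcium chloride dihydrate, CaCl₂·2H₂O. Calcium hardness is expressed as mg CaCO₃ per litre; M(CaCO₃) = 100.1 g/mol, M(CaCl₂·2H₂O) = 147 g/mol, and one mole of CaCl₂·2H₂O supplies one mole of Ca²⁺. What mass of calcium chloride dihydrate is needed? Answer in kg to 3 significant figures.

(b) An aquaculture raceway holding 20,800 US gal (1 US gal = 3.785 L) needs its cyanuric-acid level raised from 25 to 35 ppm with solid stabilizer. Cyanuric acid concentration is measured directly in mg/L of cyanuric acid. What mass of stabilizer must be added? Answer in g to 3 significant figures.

(a) 12.8 kg; (b) 787 g

(a) Volume: 105,000 US gal × 3.785 L/gal = 397,425 L.
(a) Hardness to add: (202 − 180) = 22 mg/L as CaCO₃ × 397,425 L = 8743 g as CaCO₃.
(a) Moles of Ca²⁺ (1 mol Ca²⁺ ≡ 1 mol CaCO₃): 8743 / 100.1 g/mol = 87.35 mol.
(a) Mass of CaCl₂·2H₂O: 87.35 × 147 = 12,840 g.

(b) Volume: 20,800 US gal × 3.785 L/gal = 78,728 L.
(b) CYA to add: (35 − 25) = 10 mg/L × 78,728 L = 787.3 g cyanuric acid.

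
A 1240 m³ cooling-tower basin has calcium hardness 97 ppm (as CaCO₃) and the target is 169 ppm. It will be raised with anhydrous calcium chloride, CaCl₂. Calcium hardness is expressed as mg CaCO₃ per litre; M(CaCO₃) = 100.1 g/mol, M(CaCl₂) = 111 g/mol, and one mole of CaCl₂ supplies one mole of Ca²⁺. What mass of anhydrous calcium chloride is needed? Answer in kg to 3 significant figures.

Volume: 1240 m³ = 1,240,000 L.
Hardness to add: (169 − 97) = 72 mg/L as CaCO₃ × 1,240,000 L = 89,280 g as CaCO₃.
Moles of Ca²⁺ (1 mol Ca²⁺ ≡ 1 mol CaCO₃): 89,280 / 100.1 g/mol = 891.9 mol.
Mass of CaCl₂: 891.9 × 111 = 99,000 g.

99.0 kg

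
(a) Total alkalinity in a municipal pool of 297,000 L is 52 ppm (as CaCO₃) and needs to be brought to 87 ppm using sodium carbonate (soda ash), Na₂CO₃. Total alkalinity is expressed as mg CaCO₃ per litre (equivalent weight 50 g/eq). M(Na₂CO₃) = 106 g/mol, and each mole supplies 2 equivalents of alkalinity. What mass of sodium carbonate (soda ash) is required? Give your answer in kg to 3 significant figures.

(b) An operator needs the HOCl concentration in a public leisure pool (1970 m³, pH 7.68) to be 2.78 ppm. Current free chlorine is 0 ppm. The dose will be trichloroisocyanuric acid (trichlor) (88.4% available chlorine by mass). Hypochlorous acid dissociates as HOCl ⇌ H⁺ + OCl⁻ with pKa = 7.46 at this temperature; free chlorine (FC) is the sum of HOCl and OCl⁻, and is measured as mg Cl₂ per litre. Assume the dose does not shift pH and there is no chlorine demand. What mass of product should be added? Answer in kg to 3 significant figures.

(a) 11.0 kg; (b) 16.5 kg

(a) Alkalinity to add: (87 − 52) = 35 mg/L as CaCO₃ × 297,000 L = 10,400 g as CaCO₃.
(a) Equivalents: 10,400 g ÷ 50 g/eq = 207.9 eq.
(a) Each mole of Na₂CO₃ supplies 2 eq, so 207.9 / 2 = 104 mol.
(a) Mass: 104 mol × 106 g/mol = 11,020 g.

(b) Volume: 1970 m³ = 1,970,000 L.
(b) [OCl⁻]/[HOCl] = 10^(pH − pKa) = 10^(7.68 − 7.46) = 1.66; fraction as HOCl = 1/(1 + 1.66) = 0.376.
(b) Free chlorine required for 2.78 ppm HOCl: 2.78 / 0.376 = 7.394 ppm.
(b) FC to add: 7.394 − 0 = 7.394 mg/L as Cl₂.
(b) Cl₂ equivalent: 7.394 mg/L × 1,970,000 L = 14,570 g.
(b) Product at 88.4% available Cl: 14,570 / 0.884 = 16,480 g.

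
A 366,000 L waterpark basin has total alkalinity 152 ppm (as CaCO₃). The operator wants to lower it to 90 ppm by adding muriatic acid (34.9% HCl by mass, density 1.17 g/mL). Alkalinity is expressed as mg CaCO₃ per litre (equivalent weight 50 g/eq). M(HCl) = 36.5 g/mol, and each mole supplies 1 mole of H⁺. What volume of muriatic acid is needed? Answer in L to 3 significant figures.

40.6 L

Alkalinity to neutralize: (152 − 90) = 62 mg/L as CaCO₃ × 366,000 L = 22,690 g as CaCO₃.
Equivalents of H⁺ required: 22,690 ÷ 50 g/eq = 453.8 eq = 453.8 mol HCl.
Mass of HCl: 453.8 × 36.5 = 16,570 g.
Mass of 34.9% solution: 16,570 / 0.349 = 47,460 g.
Volume: 47,460 g ÷ 1.17 g/mL = 40,570 mL.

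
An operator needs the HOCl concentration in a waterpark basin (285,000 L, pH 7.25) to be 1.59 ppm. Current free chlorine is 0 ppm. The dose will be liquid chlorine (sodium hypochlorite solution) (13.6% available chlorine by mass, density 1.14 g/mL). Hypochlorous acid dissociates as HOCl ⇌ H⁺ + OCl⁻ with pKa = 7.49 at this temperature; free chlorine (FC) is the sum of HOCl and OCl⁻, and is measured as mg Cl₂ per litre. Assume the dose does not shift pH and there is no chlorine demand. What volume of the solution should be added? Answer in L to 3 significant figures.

[OCl⁻]/[HOCl] = 10^(pH − pKa) = 10^(7.25 − 7.49) = 0.5754; fraction as HOCl = 1/(1 + 0.5754) = 0.6347.
Free chlorine required for 1.59 ppm HOCl: 1.59 / 0.6347 = 2.505 ppm.
FC to add: 2.505 − 0 = 2.505 mg/L as Cl₂.
Cl₂ equivalent: 2.505 mg/L × 285,000 L = 713.9 g.
Product at 13.6% available Cl: 713.9 / 0.136 = 5249 g.
Volume: 5249 g ÷ 1.14 g/mL = 4605 mL.

4.60 L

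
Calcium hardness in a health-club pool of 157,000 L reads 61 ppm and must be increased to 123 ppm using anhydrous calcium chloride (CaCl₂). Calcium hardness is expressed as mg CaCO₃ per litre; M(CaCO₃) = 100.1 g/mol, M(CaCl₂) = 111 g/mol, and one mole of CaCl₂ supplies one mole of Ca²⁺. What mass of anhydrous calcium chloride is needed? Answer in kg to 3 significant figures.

10.8 kg

Hardness to add: (123 − 61) = 62 mg/L as CaCO₃ × 157,000 L = 9734 g as CaCO₃.
Moles of Ca²⁺ (1 mol Ca²⁺ ≡ 1 mol CaCO₃): 9734 / 100.1 g/mol = 97.24 mol.
Mass of CaCl₂: 97.24 × 111 = 10,790 g.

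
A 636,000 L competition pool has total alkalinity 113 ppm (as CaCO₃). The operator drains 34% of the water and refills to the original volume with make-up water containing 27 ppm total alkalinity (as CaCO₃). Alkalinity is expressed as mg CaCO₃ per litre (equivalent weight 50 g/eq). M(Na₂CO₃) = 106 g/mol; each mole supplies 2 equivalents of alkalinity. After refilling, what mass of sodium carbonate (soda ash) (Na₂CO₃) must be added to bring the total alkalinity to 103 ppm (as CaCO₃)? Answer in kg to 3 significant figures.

After draining 34% and refilling: 113 × 0.66 + 27 × 0.34 = 83.76 ppm.
Deficit to target: 103 − 83.76 = 19.24 mg/L.
As CaCO₃: 19.24 mg/L × 636,000 L = 12,240 g; ÷ 50 g/eq ÷ 2 = 122.4 mol Na₂CO₃.
Mass: 122.4 × 106 = 12,970 g.

13.0 kg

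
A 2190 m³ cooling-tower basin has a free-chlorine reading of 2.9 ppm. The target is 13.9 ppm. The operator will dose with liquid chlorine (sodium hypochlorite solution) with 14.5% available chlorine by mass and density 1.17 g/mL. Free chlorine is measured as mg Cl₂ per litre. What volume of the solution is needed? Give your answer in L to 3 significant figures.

Volume: 2190 m³ = 2,190,000 L.
Chlorine deficit: 13.9 − 2.9 = 11 ppm = 11 mg/L as Cl₂.
Cl₂ equivalent needed: 11 mg/L × 2,190,000 L = 24,090,000 mg = 24,090 g.
Product at 14.5% available chlorine: 24,090 / 0.145 = 166,100 g.
Volume at density 1.17 g/mL: 166,100 g ÷ 1.17 g/mL = 142,000 mL.

142 L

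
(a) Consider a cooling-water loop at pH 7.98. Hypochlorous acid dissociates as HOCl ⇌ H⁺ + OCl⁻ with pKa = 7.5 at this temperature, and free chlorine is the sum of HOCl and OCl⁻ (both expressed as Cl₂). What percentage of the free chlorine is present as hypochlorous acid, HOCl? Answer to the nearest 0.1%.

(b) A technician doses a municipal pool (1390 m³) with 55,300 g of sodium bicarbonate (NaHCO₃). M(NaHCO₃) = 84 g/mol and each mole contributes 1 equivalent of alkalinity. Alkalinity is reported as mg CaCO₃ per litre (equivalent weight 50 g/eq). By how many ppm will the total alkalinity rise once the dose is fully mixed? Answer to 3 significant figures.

(a) 24.9%; (b) 23.7 ppm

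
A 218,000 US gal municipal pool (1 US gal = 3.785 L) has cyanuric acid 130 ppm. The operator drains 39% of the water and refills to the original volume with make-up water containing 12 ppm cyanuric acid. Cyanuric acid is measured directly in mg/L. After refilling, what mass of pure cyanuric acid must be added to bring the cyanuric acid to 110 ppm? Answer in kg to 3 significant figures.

21.5 kg

Volume: 218,000 US gal × 3.785 L/gal = 825,130 L.
After draining 39% and refilling: 130 × 0.61 + 12 × 0.39 = 83.98 ppm.
Deficit to target: 110 − 83.98 = 26.02 mg/L.
Mass: 26.02 mg/L × 825,130 L = 21,470 g cyanuric acid.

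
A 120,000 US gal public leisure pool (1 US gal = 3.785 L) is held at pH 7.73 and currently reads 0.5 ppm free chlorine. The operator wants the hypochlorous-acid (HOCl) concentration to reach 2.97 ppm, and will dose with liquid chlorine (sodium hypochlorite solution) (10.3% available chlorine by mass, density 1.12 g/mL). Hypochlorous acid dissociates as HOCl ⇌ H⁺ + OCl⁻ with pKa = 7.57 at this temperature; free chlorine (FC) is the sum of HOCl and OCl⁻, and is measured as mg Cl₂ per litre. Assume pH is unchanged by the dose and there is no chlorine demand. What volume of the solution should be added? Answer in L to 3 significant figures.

Volume: 120,000 US gal × 3.785 L/gal = 454,200 L.
[OCl⁻]/[HOCl] = 10^(pH − pKa) = 10^(7.73 − 7.57) = 1.445; fraction as HOCl = 1/(1 + 1.445) = 0.4089.
Free chlorine required for 2.97 ppm HOCl: 2.97 / 0.4089 = 7.263 ppm.
FC to add: 7.263 − 0.5 = 6.763 mg/L as Cl₂.
Cl₂ equivalent: 6.763 mg/L × 454,200 L = 3072 g.
Product at 10.3% available Cl: 3072 / 0.103 = 29,820 g.
Volume: 29,820 g ÷ 1.12 g/mL = 26,630 mL.

26.6 L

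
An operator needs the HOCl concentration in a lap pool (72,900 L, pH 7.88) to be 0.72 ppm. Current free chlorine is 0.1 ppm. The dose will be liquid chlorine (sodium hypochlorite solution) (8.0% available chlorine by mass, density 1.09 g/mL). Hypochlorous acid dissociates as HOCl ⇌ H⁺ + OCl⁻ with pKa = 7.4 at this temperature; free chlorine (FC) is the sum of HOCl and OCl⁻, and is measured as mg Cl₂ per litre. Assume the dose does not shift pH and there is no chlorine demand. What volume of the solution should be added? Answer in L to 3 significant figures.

2.34 L

[OCl⁻]/[HOCl] = 10^(pH − pKa) = 10^(7.88 − 7.4) = 3.02; fraction as HOCl = 1/(1 + 3.02) = 0.2488.
Free chlorine required for 0.72 ppm HOCl: 0.72 / 0.2488 = 2.894 ppm.
FC to add: 2.894 − 0.1 = 2.794 mg/L as Cl₂.
Cl₂ equivalent: 2.794 mg/L × 72,900 L = 203.7 g.
Product at 8.0% available Cl: 203.7 / 0.08 = 2546 g.
Volume: 2546 g ÷ 1.09 g/mL = 2336 mL.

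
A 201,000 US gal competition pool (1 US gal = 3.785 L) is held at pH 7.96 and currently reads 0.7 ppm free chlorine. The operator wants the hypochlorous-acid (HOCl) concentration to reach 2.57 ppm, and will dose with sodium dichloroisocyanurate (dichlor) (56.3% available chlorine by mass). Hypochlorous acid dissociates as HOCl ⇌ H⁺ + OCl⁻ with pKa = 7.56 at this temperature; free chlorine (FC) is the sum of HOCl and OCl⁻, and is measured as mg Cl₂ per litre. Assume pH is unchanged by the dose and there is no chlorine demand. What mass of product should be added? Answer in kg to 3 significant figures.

Volume: 201,000 US gal × 3.785 L/gal = 760,785 L.
[OCl⁻]/[HOCl] = 10^(pH − pKa) = 10^(7.96 − 7.56) = 2.512; fraction as HOCl = 1/(1 + 2.512) = 0.2847.
Free chlorine required for 2.57 ppm HOCl: 2.57 / 0.2847 = 9.026 ppm.
FC to add: 9.026 − 0.7 = 8.326 mg/L as Cl₂.
Cl₂ equivalent: 8.326 mg/L × 760,785 L = 6334 g.
Product at 56.3% available Cl: 6334 / 0.563 = 11,250 g.

11.3 kg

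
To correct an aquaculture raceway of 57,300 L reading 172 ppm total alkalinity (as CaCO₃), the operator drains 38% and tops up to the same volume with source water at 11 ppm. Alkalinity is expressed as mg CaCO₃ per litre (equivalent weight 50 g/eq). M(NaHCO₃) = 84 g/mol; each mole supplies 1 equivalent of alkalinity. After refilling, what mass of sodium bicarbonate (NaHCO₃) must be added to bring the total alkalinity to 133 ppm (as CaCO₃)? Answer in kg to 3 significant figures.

2.14 kg

After draining 38% and refilling: 172 × 0.62 + 11 × 0.38 = 110.82 ppm.
Deficit to target: 133 − 110.82 = 22.18 mg/L.
As CaCO₃: 22.18 mg/L × 57,300 L = 1271 g; ÷ 50 g/eq ÷ 1 = 25.42 mol NaHCO₃.
Mass: 25.42 × 84 = 2135 g.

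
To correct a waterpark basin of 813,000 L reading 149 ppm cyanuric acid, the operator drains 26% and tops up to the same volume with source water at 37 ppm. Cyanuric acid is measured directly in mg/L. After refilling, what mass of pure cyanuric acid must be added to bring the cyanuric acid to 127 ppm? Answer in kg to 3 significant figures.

5.79 kg

After draining 26% and refilling: 149 × 0.74 + 37 × 0.26 = 119.88 ppm.
Deficit to target: 127 − 119.88 = 7.12 mg/L.
Mass: 7.12 mg/L × 813,000 L = 5789 g cyanuric acid.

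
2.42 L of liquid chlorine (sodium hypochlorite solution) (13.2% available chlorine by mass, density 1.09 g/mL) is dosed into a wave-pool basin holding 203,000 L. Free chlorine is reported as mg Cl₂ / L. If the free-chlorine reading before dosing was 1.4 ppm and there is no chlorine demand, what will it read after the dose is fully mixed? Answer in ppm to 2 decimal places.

3.12 ppm

Mass of solution: 2.42 L × 1000 mL/L × 1.09 g/mL = 2638 g.
Available chlorine delivered: 2638 g × 0.132 = 348.2 g as Cl₂.
Concentration rise: 348.2 g / 203,000 L = 1.715 mg/L = 1.72 ppm.
Final FC: 1.4 + 1.72 = 3.12 ppm.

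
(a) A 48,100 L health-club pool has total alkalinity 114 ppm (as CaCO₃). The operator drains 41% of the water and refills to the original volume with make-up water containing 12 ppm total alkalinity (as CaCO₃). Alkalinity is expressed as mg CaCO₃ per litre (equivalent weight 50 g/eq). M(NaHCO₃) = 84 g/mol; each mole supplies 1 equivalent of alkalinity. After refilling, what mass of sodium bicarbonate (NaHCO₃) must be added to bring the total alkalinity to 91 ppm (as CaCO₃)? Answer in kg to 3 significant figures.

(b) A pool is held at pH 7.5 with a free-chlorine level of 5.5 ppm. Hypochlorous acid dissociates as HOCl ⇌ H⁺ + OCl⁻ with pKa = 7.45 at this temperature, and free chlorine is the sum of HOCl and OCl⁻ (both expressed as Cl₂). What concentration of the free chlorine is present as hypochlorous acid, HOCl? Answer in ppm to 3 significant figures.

(a) After draining 41% and refilling: 114 × 0.59 + 12 × 0.41 = 72.18 ppm.
(a) Deficit to target: 91 − 72.18 = 18.82 mg/L.
(a) As CaCO₃: 18.82 mg/L × 48,100 L = 905.2 g; ÷ 50 g/eq ÷ 1 = 18.1 mol NaHCO₃.
(a) Mass: 18.1 × 84 = 1521 g.

(b) [OCl⁻]/[HOCl] = 10^(pH − pKa) = 10^(7.5 − 7.45) = 10^0.05 = 1.122.
(b) Fraction as HOCl = 1 / (1 + 1.122) = 0.4712.
(b) HOCl = 0.4712 × 5.5 ppm = 2.592 ppm.

(a) 1.52 kg; (b) 2.59 ppm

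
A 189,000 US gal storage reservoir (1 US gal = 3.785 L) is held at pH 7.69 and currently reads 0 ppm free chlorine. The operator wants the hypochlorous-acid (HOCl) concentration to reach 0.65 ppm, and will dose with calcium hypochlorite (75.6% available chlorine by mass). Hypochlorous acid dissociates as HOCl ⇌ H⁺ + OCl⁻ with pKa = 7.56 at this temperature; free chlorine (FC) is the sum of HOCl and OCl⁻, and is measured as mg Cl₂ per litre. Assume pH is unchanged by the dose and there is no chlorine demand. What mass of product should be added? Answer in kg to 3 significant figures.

Volume: 189,000 US gal × 3.785 L/gal = 715,365 L.
[OCl⁻]/[HOCl] = 10^(pH − pKa) = 10^(7.69 − 7.56) = 1.349; fraction as HOCl = 1/(1 + 1.349) = 0.4257.
Free chlorine required for 0.65 ppm HOCl: 0.65 / 0.4257 = 1.527 ppm.
FC to add: 1.527 − 0 = 1.527 mg/L as Cl₂.
Cl₂ equivalent: 1.527 mg/L × 715,365 L = 1092 g.
Product at 75.6% available Cl: 1092 / 0.756 = 1445 g.

1.44 kg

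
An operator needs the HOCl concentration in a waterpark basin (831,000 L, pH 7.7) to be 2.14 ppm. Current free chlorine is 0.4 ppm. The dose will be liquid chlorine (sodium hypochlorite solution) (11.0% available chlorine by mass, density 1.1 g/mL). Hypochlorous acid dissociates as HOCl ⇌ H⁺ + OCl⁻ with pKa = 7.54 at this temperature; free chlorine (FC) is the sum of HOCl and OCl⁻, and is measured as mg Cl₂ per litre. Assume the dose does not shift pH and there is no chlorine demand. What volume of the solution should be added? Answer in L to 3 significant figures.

33.2 L

[OCl⁻]/[HOCl] = 10^(pH − pKa) = 10^(7.7 − 7.54) = 1.445; fraction as HOCl = 1/(1 + 1.445) = 0.4089.
Free chlorine required for 2.14 ppm HOCl: 2.14 / 0.4089 = 5.233 ppm.
FC to add: 5.233 − 0.4 = 4.833 mg/L as Cl₂.
Cl₂ equivalent: 4.833 mg/L × 831,000 L = 4016 g.
Product at 11.0% available Cl: 4016 / 0.11 = 36,510 g.
Volume: 36,510 g ÷ 1.1 g/mL = 33,190 mL.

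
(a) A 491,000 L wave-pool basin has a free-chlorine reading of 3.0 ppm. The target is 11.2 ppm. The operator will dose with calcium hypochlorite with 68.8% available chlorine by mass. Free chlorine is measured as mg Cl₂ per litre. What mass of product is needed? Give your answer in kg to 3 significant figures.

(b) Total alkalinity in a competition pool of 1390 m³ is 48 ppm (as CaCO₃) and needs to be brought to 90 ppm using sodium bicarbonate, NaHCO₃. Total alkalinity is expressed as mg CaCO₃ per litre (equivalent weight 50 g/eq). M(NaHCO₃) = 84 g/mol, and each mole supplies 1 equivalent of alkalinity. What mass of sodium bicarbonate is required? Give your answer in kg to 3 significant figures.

(a) Chlorine deficit: 11.2 − 3.0 = 8.2 ppm = 8.2 mg/L as Cl₂.
(a) Cl₂ equivalent needed: 8.2 mg/L × 491,000 L = 4,026,000 mg = 4026 g.
(a) Product at 68.8% available chlorine: 4026 / 0.688 = 5852 g.

(b) Volume: 1390 m³ = 1,390,000 L.
(b) Alkalinity to add: (90 − 48) = 42 mg/L as CaCO₃ × 1,390,000 L = 58,380 g as CaCO₃.
(b) Equivalents: 58,380 g ÷ 50 g/eq = 1168 eq.
(b) NaHCO₃ supplies 1 eq per mole → 1168 mol.
(b) Mass: 1168 mol × 84 g/mol = 98,080 g.

(a) 5.85 kg; (b) 98.1 kg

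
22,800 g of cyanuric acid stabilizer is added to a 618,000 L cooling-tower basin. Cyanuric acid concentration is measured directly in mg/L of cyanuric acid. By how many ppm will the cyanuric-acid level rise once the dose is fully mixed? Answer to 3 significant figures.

Rise: 22,800 g / 618,000 L × 1000 = 36.89 mg/L.

36.9 ppm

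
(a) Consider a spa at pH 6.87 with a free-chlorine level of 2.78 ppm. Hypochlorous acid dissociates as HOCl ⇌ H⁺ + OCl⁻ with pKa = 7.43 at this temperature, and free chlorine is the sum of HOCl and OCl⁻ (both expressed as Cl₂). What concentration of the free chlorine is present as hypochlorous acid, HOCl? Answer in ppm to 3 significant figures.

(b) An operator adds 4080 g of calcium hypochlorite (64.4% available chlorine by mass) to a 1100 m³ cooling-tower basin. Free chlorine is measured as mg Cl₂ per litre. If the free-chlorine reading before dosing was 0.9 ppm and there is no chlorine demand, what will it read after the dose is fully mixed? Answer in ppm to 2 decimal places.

(a) 2.18 ppm; (b) 3.29 ppm

(a) [OCl⁻]/[HOCl] = 10^(pH − pKa) = 10^(6.87 − 7.43) = 10^-0.56 = 0.2754.
(a) Fraction as HOCl = 1 / (1 + 0.2754) = 0.7841.
(a) HOCl = 0.7841 × 2.78 ppm = 2.18 ppm.

(b) Volume: 1100 m³ = 1,100,000 L.
(b) Available chlorine delivered: 4080 g × 0.644 = 2628 g as Cl₂.
(b) Concentration rise: 2628 g / 1,100,000 L = 2.389 mg/L = 2.39 ppm.
(b) Final FC: 0.9 + 2.39 = 3.29 ppm.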